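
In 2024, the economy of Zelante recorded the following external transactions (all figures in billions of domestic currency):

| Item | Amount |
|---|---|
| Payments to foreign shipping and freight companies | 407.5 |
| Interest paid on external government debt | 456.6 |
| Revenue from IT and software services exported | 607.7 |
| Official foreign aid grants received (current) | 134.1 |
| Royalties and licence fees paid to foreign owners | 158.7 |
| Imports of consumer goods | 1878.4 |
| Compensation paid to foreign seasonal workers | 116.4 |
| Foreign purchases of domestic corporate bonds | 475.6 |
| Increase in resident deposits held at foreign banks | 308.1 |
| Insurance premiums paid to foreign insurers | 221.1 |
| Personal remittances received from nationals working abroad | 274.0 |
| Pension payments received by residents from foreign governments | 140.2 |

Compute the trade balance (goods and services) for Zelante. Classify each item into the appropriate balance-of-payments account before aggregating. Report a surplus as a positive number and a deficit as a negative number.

-2058.0

Goods: -1878.4
Services: 607.7 - 407.5 - 221.1 - 158.7 = -179.6
Trade balance = -1878.4 + (-179.6) = -2058.0
(Excluded from the trade balance — primary income: interest paid on external government debt 456.6, compensation paid to foreign seasonal workers 116.4; secondary income: official foreign aid grants received (current) 134.1, personal remittances received from nationals working abroad 274.0, pension payments received by residents from foreign governments 140.2; financial account: foreign purchases of domestic corporate bonds 475.6, increase in resident deposits held at foreign banks 308.1.)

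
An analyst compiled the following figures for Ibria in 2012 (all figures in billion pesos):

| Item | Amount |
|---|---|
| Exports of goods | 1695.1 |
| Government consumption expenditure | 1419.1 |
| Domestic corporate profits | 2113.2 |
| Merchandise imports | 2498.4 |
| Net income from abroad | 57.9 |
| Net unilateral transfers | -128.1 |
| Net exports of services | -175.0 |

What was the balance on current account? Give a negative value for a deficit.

-1048.5

Goods balance = 1695.1 - 2498.4 = -803.3
Services balance = -175.0
Trade balance (goods + services) = -803.3 + (-175.0) = -978.3
Net primary income = 57.9
Net secondary income = -128.1
Current account = -978.3 + 57.9 + (-128.1) = -1048.5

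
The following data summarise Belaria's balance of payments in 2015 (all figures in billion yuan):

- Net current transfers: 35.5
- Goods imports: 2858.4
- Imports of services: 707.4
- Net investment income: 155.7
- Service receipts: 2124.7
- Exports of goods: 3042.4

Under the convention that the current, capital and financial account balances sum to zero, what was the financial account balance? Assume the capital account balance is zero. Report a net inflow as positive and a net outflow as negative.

-1792.5

Goods balance = 3042.4 - 2858.4 = 184.0
Services balance = 2124.7 - 707.4 = 1417.3
Trade balance (goods + services) = 184.0 + 1417.3 = 1601.3
Net primary income = 155.7
Net secondary income = 35.5
Current account = 1601.3 + 155.7 + 35.5 = 1792.5
Financial account = -(1792.5) = -1792.5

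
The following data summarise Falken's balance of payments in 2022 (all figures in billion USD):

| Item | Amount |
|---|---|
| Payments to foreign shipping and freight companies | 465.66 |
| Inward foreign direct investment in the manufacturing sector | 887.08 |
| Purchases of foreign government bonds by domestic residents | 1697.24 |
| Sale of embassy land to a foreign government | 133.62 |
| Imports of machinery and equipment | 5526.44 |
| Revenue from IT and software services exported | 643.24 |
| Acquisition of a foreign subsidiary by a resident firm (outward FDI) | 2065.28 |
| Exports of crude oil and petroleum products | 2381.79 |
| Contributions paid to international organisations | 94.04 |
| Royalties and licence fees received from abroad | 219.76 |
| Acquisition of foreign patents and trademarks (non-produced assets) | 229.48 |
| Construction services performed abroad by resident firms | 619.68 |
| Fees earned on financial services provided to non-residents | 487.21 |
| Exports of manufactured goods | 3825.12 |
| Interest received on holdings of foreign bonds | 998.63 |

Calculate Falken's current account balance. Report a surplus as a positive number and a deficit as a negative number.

Goods: 2381.79 + 3825.12 - 5526.44 = 680.47
Services: 619.68 - 465.66 + 643.24 + 219.76 + 487.21 = 1504.23
Primary income: 998.63
Secondary income: -94.04
Current account = 680.47 + 1504.23 + 998.63 + (-94.04) = 3089.29
(Excluded from the current account — financial account: inward foreign direct investment in the manufacturing sector 887.08, purchases of foreign government bonds by domestic residents 1697.24, acquisition of a foreign subsidiary by a resident firm (outward FDI) 2065.28; capital account: sale of embassy land to a foreign government 133.62, acquisition of foreign patents and trademarks (non-produced assets) 229.48.)

3089.29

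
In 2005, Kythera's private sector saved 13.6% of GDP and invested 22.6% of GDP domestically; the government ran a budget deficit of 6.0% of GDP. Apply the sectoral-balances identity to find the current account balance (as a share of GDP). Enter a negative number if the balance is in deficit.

-15.0

By the sectoral-balances identity, CA = (S_private - I) + (T - G).
Private balance = 13.6 - 22.6 = -9.0
Government balance (T - G) = -6.0
CA = -9.0 + (-6.0) = -15.0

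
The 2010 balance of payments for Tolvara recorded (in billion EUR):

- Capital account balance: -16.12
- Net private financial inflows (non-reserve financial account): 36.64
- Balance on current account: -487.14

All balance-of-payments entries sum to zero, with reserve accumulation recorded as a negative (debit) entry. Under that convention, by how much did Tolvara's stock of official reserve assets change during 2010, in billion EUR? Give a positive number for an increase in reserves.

-466.62

Official reserve transactions balance = -((-487.14) + (-16.12) + 36.64) = 466.62
An accumulation of reserves is recorded as a debit (negative entry), so the change in the stock of reserves is the negative of that balance.
Change in official reserves = -(466.62) = -466.62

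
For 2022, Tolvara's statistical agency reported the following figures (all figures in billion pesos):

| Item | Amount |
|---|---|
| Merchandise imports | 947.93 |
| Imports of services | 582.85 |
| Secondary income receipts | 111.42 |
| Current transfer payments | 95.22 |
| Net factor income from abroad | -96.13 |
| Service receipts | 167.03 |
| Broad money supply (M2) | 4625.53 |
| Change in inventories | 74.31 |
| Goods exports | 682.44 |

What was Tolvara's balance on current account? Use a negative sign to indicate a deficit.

-761.24

Goods balance = 682.44 - 947.93 = -265.49
Services balance = 167.03 - 582.85 = -415.82
Trade balance (goods + services) = -265.49 + (-415.82) = -681.31
Net primary income = -96.13
Net secondary income = 111.42 - 95.22 = 16.20
Current account = -681.31 + (-96.13) + 16.20 = -761.24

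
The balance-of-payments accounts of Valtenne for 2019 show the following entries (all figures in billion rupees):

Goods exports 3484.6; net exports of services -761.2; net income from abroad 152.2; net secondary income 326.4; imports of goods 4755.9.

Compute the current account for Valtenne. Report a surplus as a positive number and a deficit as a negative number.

-1553.9

Goods balance = 3484.6 - 4755.9 = -1271.3
Services balance = -761.2
Trade balance (goods + services) = -1271.3 + (-761.2) = -2032.5
Net primary income = 152.2
Net secondary income = 326.4
Current account = -2032.5 + 152.2 + 326.4 = -1553.9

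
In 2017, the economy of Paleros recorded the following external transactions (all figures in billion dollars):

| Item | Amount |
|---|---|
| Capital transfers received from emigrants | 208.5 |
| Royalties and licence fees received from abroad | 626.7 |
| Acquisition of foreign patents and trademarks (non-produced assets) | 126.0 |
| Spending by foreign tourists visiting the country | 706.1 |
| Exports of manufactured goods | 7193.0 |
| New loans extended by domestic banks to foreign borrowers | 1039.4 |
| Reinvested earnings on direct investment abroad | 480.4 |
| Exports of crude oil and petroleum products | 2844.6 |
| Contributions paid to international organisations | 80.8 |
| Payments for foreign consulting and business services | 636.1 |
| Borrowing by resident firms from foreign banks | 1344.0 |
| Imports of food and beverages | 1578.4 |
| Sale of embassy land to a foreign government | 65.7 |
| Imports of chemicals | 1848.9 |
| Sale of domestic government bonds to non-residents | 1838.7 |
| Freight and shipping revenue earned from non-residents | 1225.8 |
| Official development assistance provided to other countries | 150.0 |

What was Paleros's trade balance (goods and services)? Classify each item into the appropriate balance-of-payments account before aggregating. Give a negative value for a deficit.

Goods: 7193.0 - 1578.4 + 2844.6 - 1848.9 = 6610.3
Services: -636.1 + 706.1 + 1225.8 + 626.7 = 1922.5
Trade balance = 6610.3 + 1922.5 = 8532.8
(Excluded from the trade balance — capital account: capital transfers received from emigrants 208.5, acquisition of foreign patents and trademarks (non-produced assets) 126.0, sale of embassy land to a foreign government 65.7; financial account: new loans extended by domestic banks to foreign borrowers 1039.4, borrowing by resident firms from foreign banks 1344.0, sale of domestic government bonds to non-residents 1838.7; primary income: reinvested earnings on direct investment abroad 480.4; secondary income: contributions paid to international organisations 80.8, official development assistance provided to other countries 150.0.)

8532.8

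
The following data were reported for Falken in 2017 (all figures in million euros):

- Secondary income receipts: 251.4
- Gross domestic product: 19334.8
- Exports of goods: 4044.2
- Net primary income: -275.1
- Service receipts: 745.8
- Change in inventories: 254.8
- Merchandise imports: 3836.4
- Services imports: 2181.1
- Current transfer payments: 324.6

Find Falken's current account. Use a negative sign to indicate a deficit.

-1575.8

Goods balance = 4044.2 - 3836.4 = 207.8
Services balance = 745.8 - 2181.1 = -1435.3
Trade balance (goods + services) = 207.8 + (-1435.3) = -1227.5
Net primary income = -275.1
Net secondary income = 251.4 - 324.6 = -73.2
Current account = -1227.5 + (-275.1) + (-73.2) = -1575.8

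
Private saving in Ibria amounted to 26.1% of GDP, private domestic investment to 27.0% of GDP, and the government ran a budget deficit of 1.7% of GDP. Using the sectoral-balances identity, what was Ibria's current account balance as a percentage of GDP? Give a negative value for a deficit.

By the sectoral-balances identity, CA = (S_private - I) + (T - G).
Private balance = 26.1 - 27.0 = -0.9
Government balance (T - G) = -1.7
CA = -0.9 + (-1.7) = -2.6

-2.6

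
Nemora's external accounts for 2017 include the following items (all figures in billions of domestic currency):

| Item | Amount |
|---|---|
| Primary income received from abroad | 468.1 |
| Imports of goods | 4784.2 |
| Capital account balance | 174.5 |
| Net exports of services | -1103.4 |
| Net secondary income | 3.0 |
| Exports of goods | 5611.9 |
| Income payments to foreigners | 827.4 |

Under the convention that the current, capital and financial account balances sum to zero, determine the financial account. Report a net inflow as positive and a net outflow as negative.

457.5

Goods balance = 5611.9 - 4784.2 = 827.7
Services balance = -1103.4
Trade balance (goods + services) = 827.7 + (-1103.4) = -275.7
Net primary income = 468.1 - 827.4 = -359.3
Net secondary income = 3.0
Current account = -275.7 + (-359.3) + 3.0 = -632.0
Financial account = -(-632.0 + 174.5) = 457.5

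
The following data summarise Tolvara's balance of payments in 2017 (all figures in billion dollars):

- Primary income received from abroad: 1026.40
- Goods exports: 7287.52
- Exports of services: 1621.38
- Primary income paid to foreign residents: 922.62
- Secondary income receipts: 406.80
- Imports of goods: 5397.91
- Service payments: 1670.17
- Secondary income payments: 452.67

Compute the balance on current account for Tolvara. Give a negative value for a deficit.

1898.73

Goods balance = 7287.52 - 5397.91 = 1889.61
Services balance = 1621.38 - 1670.17 = -48.79
Trade balance (goods + services) = 1889.61 + (-48.79) = 1840.82
Net primary income = 1026.40 - 922.62 = 103.78
Net secondary income = 406.80 - 452.67 = -45.87
Current account = 1840.82 + 103.78 + (-45.87) = 1898.73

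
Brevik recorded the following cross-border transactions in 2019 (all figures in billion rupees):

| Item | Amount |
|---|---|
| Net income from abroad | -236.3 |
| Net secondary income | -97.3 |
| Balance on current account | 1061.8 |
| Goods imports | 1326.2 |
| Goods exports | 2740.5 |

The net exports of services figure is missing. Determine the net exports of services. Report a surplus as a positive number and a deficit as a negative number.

-18.9

Current account = goods balance + services balance + net primary income + net secondary income
Sum of the known components = 1080.7
Net exports of services = CA - (known components) = 1061.8 - 1080.7 = -18.9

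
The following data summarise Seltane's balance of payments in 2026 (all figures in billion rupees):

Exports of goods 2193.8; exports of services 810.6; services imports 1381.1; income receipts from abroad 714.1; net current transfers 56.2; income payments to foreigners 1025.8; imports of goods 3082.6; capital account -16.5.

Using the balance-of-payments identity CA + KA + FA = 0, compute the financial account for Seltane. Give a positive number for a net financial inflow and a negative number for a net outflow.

1731.3

Goods balance = 2193.8 - 3082.6 = -888.8
Services balance = 810.6 - 1381.1 = -570.5
Trade balance (goods + services) = -888.8 + (-570.5) = -1459.3
Net primary income = 714.1 - 1025.8 = -311.7
Net secondary income = 56.2
Current account = -1459.3 + (-311.7) + 56.2 = -1714.8
Financial account = -(-1714.8 + (-16.5)) = 1731.3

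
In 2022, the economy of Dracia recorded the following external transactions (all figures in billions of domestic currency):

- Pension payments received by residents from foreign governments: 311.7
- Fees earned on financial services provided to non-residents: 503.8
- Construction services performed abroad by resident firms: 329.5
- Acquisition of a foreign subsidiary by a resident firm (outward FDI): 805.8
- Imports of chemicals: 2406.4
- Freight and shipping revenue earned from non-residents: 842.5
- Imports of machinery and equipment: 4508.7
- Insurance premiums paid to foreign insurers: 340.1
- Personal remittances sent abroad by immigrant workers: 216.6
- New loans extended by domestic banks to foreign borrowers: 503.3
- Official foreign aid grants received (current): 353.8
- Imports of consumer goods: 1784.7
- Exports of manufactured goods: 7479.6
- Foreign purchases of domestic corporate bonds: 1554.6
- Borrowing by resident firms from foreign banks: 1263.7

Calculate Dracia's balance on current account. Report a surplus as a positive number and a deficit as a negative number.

564.4

Goods: -1784.7 - 4508.7 + 7479.6 - 2406.4 = -1220.2
Services: -340.1 + 842.5 + 329.5 + 503.8 = 1335.7
Secondary income: 353.8 - 216.6 + 311.7 = 448.9
Current account = (-1220.2) + 1335.7 + 448.9 = 564.4
(Excluded from the current account — financial account: acquisition of a foreign subsidiary by a resident firm (outward FDI) 805.8, new loans extended by domestic banks to foreign borrowers 503.3, foreign purchases of domestic corporate bonds 1554.6, borrowing by resident firms from foreign banks 1263.7.)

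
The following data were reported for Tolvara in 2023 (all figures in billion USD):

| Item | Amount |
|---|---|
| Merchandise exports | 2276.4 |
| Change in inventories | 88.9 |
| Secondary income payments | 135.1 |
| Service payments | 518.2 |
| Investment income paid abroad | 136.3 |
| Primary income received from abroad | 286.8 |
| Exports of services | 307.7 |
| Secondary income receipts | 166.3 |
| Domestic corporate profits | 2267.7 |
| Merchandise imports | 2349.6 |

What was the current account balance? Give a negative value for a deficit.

-102.0

Goods balance = 2276.4 - 2349.6 = -73.2
Services balance = 307.7 - 518.2 = -210.5
Trade balance (goods + services) = -73.2 + (-210.5) = -283.7
Net primary income = 286.8 - 136.3 = 150.5
Net secondary income = 166.3 - 135.1 = 31.2
Current account = -283.7 + 150.5 + 31.2 = -102.0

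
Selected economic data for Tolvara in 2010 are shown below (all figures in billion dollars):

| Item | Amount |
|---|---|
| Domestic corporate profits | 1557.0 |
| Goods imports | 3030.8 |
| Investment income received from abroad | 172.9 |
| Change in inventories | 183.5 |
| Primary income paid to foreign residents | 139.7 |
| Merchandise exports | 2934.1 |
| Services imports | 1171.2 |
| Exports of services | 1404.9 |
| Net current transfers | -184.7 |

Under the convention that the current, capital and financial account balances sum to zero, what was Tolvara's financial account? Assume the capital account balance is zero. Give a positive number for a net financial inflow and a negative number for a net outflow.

14.5

Goods balance = 2934.1 - 3030.8 = -96.7
Services balance = 1404.9 - 1171.2 = 233.7
Trade balance (goods + services) = -96.7 + 233.7 = 137.0
Net primary income = 172.9 - 139.7 = 33.2
Net secondary income = -184.7
Current account = 137.0 + 33.2 + (-184.7) = -14.5
Financial account = -(-14.5) = 14.5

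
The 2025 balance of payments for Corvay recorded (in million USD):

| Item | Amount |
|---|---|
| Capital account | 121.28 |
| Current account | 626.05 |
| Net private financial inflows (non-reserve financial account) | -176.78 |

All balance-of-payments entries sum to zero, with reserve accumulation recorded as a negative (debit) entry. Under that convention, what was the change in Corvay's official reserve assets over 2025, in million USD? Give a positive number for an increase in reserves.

Official reserve transactions balance = -(626.05 + 121.28 + (-176.78)) = -570.55
An accumulation of reserves is recorded as a debit (negative entry), so the change in the stock of reserves is the negative of that balance.
Change in official reserves = -(-570.55) = 570.55

570.55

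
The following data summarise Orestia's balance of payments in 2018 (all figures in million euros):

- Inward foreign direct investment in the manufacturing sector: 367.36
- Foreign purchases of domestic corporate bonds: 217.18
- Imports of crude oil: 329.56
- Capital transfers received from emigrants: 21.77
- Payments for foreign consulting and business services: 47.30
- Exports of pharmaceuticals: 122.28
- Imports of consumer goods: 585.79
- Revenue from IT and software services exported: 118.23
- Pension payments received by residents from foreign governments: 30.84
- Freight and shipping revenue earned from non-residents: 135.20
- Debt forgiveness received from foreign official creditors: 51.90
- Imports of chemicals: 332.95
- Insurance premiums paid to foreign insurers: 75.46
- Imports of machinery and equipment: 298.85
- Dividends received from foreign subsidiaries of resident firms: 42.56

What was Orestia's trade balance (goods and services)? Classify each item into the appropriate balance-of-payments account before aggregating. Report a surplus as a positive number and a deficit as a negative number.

Goods: -298.85 + 122.28 - 329.56 - 332.95 - 585.79 = -1424.87
Services: -75.46 + 135.20 - 47.30 + 118.23 = 130.67
Trade balance = -1424.87 + 130.67 = -1294.20
(Excluded from the trade balance — financial account: inward foreign direct investment in the manufacturing sector 367.36, foreign purchases of domestic corporate bonds 217.18; capital account: capital transfers received from emigrants 21.77, debt forgiveness received from foreign official creditors 51.90; secondary income: pension payments received by residents from foreign governments 30.84; primary income: dividends received from foreign subsidiaries of resident firms 42.56.)

-1294.20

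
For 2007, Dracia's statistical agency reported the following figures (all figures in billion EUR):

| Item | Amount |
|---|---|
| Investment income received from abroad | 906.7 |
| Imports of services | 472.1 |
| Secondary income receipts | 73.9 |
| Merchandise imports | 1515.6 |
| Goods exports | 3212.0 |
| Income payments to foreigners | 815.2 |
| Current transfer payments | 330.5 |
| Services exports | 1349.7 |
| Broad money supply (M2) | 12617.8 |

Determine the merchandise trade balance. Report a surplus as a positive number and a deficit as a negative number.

1696.4

Goods balance = 3212.0 - 1515.6 = 1696.4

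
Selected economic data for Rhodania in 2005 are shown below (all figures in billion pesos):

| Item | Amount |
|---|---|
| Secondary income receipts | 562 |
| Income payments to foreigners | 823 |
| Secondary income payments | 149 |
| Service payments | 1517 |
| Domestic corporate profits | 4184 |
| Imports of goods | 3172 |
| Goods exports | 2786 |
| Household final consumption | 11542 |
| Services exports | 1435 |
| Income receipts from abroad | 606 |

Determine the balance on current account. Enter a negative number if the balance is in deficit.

Goods balance = 2786 - 3172 = -386
Services balance = 1435 - 1517 = -82
Trade balance (goods + services) = -386 + (-82) = -468
Net primary income = 606 - 823 = -217
Net secondary income = 562 - 149 = 413
Current account = -468 + (-217) + 413 = -272

-272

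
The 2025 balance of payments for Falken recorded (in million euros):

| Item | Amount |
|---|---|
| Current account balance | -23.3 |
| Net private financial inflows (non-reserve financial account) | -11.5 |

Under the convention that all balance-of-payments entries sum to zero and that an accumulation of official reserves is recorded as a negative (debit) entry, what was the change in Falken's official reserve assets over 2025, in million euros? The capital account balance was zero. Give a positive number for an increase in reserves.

Official reserve transactions balance = -((-23.3) + (-11.5)) = 34.8
An accumulation of reserves is recorded as a debit (negative entry), so the change in the stock of reserves is the negative of that balance.
Change in official reserves = -(34.8) = -34.8

-34.8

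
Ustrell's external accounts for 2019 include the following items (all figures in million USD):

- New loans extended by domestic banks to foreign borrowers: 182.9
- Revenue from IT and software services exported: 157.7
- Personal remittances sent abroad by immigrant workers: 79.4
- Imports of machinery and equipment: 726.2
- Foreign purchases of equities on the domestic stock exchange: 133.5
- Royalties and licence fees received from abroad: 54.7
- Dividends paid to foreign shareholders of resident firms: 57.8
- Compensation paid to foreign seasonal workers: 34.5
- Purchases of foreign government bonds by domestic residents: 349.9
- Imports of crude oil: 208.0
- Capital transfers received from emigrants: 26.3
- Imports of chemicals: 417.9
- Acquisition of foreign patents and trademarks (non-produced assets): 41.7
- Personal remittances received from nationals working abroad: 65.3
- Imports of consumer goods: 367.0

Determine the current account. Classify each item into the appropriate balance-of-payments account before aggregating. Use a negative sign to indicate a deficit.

-1613.1

Goods: -726.2 - 417.9 - 367.0 - 208.0 = -1719.1
Services: 157.7 + 54.7 = 212.4
Primary income: -34.5 - 57.8 = -92.3
Secondary income: -79.4 + 65.3 = -14.1
Current account = (-1719.1) + 212.4 + (-92.3) + (-14.1) = -1613.1
(Excluded from the current account — financial account: new loans extended by domestic banks to foreign borrowers 182.9, foreign purchases of equities on the domestic stock exchange 133.5, purchases of foreign government bonds by domestic residents 349.9; capital account: capital transfers received from emigrants 26.3, acquisition of foreign patents and trademarks (non-produced assets) 41.7.)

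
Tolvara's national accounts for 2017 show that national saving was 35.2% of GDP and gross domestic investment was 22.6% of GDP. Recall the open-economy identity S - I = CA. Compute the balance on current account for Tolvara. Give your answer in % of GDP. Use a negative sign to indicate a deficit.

12.6

S - I = CA (net lending to the rest of the world).
CA = S - I = 35.2 - 22.6 = 12.6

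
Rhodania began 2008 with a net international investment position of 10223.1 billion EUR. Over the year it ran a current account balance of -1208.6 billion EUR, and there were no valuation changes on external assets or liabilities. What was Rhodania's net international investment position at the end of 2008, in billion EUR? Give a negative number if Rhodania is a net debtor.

9014.5

With no valuation effects, change in NIIP = current account = -1208.6
End-of-year NIIP = 10223.1 + (-1208.6) = 9014.5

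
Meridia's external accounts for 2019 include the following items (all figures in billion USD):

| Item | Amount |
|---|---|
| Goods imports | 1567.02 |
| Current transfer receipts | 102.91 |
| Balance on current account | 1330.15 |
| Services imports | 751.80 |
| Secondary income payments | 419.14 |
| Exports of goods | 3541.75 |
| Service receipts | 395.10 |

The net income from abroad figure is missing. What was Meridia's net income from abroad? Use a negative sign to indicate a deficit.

28.35

Current account = goods balance + services balance + net primary income + net secondary income
Sum of the known components = 1301.80
Net income from abroad = CA - (known components) = 1330.15 - 1301.80 = 28.35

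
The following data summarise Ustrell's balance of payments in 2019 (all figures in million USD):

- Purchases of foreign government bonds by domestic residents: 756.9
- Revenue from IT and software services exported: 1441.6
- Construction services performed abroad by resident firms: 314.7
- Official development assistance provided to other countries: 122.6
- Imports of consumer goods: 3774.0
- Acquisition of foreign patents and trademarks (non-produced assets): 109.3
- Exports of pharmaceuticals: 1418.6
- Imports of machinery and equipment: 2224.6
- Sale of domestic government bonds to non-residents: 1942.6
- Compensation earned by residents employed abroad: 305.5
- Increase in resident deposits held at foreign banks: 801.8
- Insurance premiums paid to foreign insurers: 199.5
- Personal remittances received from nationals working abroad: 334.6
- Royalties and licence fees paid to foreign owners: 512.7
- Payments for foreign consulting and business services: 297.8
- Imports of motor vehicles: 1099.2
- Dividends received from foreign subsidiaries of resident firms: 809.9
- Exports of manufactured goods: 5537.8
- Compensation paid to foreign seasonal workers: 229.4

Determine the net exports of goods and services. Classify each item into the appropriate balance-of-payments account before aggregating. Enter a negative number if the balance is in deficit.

604.9

Goods: -2224.6 - 3774.0 + 1418.6 - 1099.2 + 5537.8 = -141.4
Services: -199.5 + 314.7 - 512.7 + 1441.6 - 297.8 = 746.3
Trade balance = -141.4 + 746.3 = 604.9
(Excluded from the trade balance — financial account: purchases of foreign government bonds by domestic residents 756.9, sale of domestic government bonds to non-residents 1942.6, increase in resident deposits held at foreign banks 801.8; secondary income: official development assistance provided to other countries 122.6, personal remittances received from nationals working abroad 334.6; capital account: acquisition of foreign patents and trademarks (non-produced assets) 109.3; primary income: compensation earned by residents employed abroad 305.5, dividends received from foreign subsidiaries of resident firms 809.9, compensation paid to foreign seasonal workers 229.4.)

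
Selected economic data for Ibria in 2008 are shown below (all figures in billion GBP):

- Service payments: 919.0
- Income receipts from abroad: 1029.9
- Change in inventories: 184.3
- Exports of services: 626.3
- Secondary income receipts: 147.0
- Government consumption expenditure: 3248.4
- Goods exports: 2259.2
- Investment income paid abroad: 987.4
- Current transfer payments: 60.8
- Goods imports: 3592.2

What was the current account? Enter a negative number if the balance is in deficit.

Goods balance = 2259.2 - 3592.2 = -1333.0
Services balance = 626.3 - 919.0 = -292.7
Trade balance (goods + services) = -1333.0 + (-292.7) = -1625.7
Net primary income = 1029.9 - 987.4 = 42.5
Net secondary income = 147.0 - 60.8 = 86.2
Current account = -1625.7 + 42.5 + 86.2 = -1497.0

-1497.0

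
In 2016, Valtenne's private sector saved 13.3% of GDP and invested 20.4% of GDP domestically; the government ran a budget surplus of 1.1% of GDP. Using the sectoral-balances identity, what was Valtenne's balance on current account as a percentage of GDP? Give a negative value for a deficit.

-6.0

By the sectoral-balances identity, CA = (S_private - I) + (T - G).
Private balance = 13.3 - 20.4 = -7.1
Government balance (T - G) = 1.1
CA = -7.1 + 1.1 = -6.0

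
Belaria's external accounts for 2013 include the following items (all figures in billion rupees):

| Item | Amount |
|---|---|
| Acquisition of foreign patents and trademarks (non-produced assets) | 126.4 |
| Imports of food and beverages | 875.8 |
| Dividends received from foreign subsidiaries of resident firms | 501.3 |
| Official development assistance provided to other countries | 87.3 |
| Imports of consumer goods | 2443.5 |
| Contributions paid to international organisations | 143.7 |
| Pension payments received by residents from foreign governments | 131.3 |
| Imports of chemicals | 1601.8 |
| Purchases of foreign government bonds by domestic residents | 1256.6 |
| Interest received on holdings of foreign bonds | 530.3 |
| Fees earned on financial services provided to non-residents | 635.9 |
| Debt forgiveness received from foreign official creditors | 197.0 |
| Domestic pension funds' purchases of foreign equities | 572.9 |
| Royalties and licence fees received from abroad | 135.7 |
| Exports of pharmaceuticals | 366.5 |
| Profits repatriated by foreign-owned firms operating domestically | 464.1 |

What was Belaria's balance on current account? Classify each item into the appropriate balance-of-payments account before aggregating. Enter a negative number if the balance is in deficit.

-3315.2

Goods: 366.5 - 875.8 - 2443.5 - 1601.8 = -4554.6
Services: 635.9 + 135.7 = 771.6
Primary income: 501.3 + 530.3 - 464.1 = 567.5
Secondary income: -143.7 + 131.3 - 87.3 = -99.7
Current account = (-4554.6) + 771.6 + 567.5 + (-99.7) = -3315.2
(Excluded from the current account — capital account: acquisition of foreign patents and trademarks (non-produced assets) 126.4, debt forgiveness received from foreign official creditors 197.0; financial account: purchases of foreign government bonds by domestic residents 1256.6, domestic pension funds' purchases of foreign equities 572.9.)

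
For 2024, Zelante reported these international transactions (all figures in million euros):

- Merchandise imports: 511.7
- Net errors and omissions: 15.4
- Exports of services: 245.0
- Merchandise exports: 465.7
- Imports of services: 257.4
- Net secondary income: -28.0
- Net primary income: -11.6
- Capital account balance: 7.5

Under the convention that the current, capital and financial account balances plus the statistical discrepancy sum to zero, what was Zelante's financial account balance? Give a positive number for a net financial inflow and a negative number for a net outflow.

75.1

Goods balance = 465.7 - 511.7 = -46.0
Services balance = 245.0 - 257.4 = -12.4
Trade balance (goods + services) = -46.0 + (-12.4) = -58.4
Net primary income = -11.6
Net secondary income = -28.0
Current account = -58.4 + (-11.6) + (-28.0) = -98.0
Financial account = -(-98.0 + 7.5 + 15.4) = 75.1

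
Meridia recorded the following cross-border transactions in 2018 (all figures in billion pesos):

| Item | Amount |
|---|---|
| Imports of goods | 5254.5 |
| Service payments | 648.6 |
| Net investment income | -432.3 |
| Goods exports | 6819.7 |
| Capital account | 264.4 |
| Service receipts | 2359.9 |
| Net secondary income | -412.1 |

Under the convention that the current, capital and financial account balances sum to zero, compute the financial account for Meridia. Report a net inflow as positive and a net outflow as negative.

-2696.5

Goods balance = 6819.7 - 5254.5 = 1565.2
Services balance = 2359.9 - 648.6 = 1711.3
Trade balance (goods + services) = 1565.2 + 1711.3 = 3276.5
Net primary income = -432.3
Net secondary income = -412.1
Current account = 3276.5 + (-432.3) + (-412.1) = 2432.1
Financial account = -(2432.1 + 264.4) = -2696.5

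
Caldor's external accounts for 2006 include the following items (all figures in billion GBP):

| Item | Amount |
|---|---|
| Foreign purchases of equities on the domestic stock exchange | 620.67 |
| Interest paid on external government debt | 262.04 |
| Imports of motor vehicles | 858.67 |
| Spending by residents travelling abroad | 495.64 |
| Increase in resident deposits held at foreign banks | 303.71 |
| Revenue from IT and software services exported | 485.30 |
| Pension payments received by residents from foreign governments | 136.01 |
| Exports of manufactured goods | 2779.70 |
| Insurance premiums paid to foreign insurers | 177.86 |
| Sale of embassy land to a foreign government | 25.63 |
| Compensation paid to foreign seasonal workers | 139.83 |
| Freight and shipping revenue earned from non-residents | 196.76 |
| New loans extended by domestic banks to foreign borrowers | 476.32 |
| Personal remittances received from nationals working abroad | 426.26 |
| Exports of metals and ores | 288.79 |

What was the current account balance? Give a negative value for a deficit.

Goods: 288.79 + 2779.70 - 858.67 = 2209.82
Services: 196.76 - 177.86 + 485.30 - 495.64 = 8.56
Primary income: -139.83 - 262.04 = -401.87
Secondary income: 136.01 + 426.26 = 562.27
Current account = 2209.82 + 8.56 + (-401.87) + 562.27 = 2378.78
(Excluded from the current account — financial account: foreign purchases of equities on the domestic stock exchange 620.67, increase in resident deposits held at foreign banks 303.71, new loans extended by domestic banks to foreign borrowers 476.32; capital account: sale of embassy land to a foreign government 25.63.)

2378.78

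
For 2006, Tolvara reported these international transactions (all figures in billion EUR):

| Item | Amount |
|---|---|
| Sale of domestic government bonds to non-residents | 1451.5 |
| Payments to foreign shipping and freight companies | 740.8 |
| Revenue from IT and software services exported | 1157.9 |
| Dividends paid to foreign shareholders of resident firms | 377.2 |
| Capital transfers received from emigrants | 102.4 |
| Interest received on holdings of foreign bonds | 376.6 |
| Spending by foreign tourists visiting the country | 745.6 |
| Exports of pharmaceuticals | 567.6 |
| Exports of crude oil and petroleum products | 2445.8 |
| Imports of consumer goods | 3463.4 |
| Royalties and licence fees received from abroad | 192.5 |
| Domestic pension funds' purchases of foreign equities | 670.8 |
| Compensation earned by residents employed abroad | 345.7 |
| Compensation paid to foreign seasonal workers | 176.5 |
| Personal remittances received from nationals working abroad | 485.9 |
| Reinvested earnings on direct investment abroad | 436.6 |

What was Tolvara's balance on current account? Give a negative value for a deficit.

Goods: -3463.4 + 567.6 + 2445.8 = -450.0
Services: 745.6 + 192.5 + 1157.9 - 740.8 = 1355.2
Primary income: 376.6 - 377.2 + 345.7 + 436.6 - 176.5 = 605.2
Secondary income: 485.9
Current account = (-450.0) + 1355.2 + 605.2 + 485.9 = 1996.3
(Excluded from the current account — financial account: sale of domestic government bonds to non-residents 1451.5, domestic pension funds' purchases of foreign equities 670.8; capital account: capital transfers received from emigrants 102.4.)

1996.3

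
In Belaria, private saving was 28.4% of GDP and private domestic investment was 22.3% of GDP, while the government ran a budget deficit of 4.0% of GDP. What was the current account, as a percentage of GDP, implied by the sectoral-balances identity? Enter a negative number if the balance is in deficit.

By the sectoral-balances identity, CA = (S_private - I) + (T - G).
Private balance = 28.4 - 22.3 = 6.1
Government balance (T - G) = -4.0
CA = 6.1 + (-4.0) = 2.1

2.1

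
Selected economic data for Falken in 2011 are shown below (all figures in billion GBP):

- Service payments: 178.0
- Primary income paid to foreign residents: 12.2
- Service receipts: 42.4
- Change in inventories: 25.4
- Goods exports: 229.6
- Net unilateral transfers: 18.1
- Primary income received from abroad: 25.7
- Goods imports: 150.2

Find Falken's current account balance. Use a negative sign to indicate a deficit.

Goods balance = 229.6 - 150.2 = 79.4
Services balance = 42.4 - 178.0 = -135.6
Trade balance (goods + services) = 79.4 + (-135.6) = -56.2
Net primary income = 25.7 - 12.2 = 13.5
Net secondary income = 18.1
Current account = -56.2 + 13.5 + 18.1 = -24.6

-24.6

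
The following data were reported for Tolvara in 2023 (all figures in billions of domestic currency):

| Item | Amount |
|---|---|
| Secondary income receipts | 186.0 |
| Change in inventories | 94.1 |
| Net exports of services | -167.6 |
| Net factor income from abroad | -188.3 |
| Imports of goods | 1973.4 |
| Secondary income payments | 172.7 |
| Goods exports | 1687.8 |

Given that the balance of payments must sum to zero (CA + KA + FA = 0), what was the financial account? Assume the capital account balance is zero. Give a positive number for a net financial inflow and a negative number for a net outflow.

628.2

Goods balance = 1687.8 - 1973.4 = -285.6
Services balance = -167.6
Trade balance (goods + services) = -285.6 + (-167.6) = -453.2
Net primary income = -188.3
Net secondary income = 186.0 - 172.7 = 13.3
Current account = -453.2 + (-188.3) + 13.3 = -628.2
Financial account = -(-628.2) = 628.2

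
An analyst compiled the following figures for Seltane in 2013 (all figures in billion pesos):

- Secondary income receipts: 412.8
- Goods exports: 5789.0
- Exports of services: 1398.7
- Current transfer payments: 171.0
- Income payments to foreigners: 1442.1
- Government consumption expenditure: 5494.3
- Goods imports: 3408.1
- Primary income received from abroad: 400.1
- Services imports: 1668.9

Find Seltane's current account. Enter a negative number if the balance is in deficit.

Goods balance = 5789.0 - 3408.1 = 2380.9
Services balance = 1398.7 - 1668.9 = -270.2
Trade balance (goods + services) = 2380.9 + (-270.2) = 2110.7
Net primary income = 400.1 - 1442.1 = -1042.0
Net secondary income = 412.8 - 171.0 = 241.8
Current account = 2110.7 + (-1042.0) + 241.8 = 1310.5

1310.5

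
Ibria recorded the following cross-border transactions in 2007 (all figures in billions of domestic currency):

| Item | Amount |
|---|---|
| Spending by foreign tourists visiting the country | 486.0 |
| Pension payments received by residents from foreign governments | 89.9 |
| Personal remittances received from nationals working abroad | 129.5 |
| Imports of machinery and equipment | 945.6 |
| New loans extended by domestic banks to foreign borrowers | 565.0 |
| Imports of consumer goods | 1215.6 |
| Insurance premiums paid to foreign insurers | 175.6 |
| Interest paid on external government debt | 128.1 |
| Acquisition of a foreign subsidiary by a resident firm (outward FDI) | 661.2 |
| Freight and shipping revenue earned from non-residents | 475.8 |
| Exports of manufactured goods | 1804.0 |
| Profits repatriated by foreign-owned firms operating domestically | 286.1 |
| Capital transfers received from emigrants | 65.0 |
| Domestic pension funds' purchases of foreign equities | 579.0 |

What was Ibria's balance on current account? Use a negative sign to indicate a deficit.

Goods: 1804.0 - 1215.6 - 945.6 = -357.2
Services: 475.8 - 175.6 + 486.0 = 786.2
Primary income: -286.1 - 128.1 = -414.2
Secondary income: 89.9 + 129.5 = 219.4
Current account = (-357.2) + 786.2 + (-414.2) + 219.4 = 234.2
(Excluded from the current account — financial account: new loans extended by domestic banks to foreign borrowers 565.0, acquisition of a foreign subsidiary by a resident firm (outward FDI) 661.2, domestic pension funds' purchases of foreign equities 579.0; capital account: capital transfers received from emigrants 65.0.)

234.2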